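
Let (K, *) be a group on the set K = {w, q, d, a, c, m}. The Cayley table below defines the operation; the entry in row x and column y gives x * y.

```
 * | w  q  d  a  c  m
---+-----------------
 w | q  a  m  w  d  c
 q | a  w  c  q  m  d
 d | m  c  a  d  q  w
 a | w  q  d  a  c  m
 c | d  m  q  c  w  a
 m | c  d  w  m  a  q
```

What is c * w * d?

c * w = d
d * d = a
(Structurally, K here is isomorphic to the cyclic group Z_6.)

a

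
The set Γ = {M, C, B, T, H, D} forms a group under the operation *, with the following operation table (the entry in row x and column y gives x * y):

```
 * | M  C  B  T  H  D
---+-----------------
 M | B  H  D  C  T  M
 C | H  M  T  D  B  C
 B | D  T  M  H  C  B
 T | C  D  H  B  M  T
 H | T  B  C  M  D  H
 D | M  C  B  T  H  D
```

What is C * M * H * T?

T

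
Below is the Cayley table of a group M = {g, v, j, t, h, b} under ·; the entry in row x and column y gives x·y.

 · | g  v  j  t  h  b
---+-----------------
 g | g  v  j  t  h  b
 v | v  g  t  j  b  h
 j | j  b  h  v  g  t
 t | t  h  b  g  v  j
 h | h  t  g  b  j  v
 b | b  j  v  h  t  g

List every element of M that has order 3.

Identity is g. Compute the order of each non-identity element by repeated multiplication:
  v: v → g  (order 2)
  j: j → h → g  (order 3)
  t: t → g  (order 2)
  h: h → j → g  (order 3)
  b: b → g  (order 2)
Elements of order 3: {h, j}.

{h, j}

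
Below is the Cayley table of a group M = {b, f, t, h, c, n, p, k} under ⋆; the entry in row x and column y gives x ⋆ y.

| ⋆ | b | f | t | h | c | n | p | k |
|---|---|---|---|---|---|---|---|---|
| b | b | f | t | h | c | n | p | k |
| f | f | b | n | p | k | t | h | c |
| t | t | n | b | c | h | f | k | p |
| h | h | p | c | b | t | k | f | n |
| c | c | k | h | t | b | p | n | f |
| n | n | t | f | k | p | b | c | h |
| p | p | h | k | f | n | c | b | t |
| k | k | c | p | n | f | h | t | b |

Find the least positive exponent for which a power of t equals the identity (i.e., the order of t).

The identity element is b (its row matches the header).
t^1 = t
t^2 = t ⋆ t = b
The first power of t equal to the identity is t^2, so ord(t) = 2.

2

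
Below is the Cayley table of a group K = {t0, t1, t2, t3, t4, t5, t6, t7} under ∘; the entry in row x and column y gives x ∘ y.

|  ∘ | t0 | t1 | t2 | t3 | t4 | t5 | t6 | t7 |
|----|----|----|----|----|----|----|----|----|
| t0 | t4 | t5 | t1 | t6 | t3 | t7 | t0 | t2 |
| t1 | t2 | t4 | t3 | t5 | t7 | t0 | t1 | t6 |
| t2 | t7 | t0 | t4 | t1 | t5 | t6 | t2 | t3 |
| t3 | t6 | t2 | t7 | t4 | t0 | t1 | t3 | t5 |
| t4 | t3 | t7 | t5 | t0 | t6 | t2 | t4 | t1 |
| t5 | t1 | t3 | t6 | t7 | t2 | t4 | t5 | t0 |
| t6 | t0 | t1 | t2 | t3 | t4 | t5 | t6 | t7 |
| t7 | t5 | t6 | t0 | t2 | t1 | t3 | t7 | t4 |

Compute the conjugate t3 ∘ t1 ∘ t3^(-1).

t7

The identity is t6. In row t3, the entry t6 sits in column t0, so t3^(-1) = t0.
t3 ∘ t1 = t2
t2 ∘ t0 = t7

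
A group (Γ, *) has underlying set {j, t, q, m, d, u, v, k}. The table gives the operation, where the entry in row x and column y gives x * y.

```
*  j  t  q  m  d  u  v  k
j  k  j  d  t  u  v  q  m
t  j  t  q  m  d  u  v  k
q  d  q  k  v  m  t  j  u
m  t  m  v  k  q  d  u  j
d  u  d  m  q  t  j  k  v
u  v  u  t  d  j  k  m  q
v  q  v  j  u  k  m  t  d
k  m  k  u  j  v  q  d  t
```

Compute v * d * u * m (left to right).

v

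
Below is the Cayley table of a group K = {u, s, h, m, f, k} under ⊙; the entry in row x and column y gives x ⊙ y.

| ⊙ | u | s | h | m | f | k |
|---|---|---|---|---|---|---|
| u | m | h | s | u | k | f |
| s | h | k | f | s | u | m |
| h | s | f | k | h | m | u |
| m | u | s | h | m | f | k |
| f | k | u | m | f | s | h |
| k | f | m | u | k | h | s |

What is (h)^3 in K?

h^1 = h
h^2 = h ⊙ h = k
h^3 = k ⊙ h = u

u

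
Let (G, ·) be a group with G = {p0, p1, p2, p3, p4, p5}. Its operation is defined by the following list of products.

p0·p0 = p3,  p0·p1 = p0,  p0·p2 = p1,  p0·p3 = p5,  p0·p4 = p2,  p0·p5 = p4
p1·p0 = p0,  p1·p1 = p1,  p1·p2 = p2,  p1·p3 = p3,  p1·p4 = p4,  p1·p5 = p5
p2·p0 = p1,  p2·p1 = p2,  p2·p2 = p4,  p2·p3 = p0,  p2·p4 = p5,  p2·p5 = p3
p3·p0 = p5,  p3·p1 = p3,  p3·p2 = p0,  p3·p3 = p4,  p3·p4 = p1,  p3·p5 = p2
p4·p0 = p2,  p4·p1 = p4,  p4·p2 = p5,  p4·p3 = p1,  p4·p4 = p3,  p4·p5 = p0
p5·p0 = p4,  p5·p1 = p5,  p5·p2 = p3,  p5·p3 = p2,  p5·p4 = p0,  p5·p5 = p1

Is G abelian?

Yes

Check whether the table is symmetric across its main diagonal.
Every entry (row x, col y) equals the entry (row y, col x), so G is abelian.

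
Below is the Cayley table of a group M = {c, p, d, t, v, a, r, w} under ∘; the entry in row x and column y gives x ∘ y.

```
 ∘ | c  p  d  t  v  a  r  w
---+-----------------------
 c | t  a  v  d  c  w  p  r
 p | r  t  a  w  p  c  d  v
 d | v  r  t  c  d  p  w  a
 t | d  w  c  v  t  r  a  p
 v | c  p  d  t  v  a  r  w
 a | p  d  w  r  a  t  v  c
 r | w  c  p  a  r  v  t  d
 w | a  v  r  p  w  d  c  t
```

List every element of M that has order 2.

{t}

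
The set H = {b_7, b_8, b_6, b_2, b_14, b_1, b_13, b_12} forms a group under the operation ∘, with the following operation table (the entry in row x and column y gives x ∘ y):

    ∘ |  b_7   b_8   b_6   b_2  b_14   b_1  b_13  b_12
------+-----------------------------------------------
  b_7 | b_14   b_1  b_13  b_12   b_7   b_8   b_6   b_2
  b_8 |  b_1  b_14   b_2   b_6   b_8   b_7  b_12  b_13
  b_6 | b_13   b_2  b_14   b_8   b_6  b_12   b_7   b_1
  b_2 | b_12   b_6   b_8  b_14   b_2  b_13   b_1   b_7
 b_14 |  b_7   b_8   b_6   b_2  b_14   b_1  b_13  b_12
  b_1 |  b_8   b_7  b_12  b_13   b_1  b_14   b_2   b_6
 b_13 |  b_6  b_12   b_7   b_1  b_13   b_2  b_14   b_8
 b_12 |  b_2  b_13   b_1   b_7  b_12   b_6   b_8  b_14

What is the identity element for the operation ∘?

b_14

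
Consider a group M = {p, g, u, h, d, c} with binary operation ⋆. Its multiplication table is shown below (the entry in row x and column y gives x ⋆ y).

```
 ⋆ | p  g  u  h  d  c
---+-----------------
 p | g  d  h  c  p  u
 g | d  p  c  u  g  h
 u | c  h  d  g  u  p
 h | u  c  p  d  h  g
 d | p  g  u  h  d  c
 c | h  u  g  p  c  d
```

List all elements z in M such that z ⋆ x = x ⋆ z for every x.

{d}

An element z is central iff its row equals its column in the table.
For p: p ⋆ c = u ≠ h = c ⋆ p, so p ∉ Z.
Checking each element this way leaves Z(M) = {d}.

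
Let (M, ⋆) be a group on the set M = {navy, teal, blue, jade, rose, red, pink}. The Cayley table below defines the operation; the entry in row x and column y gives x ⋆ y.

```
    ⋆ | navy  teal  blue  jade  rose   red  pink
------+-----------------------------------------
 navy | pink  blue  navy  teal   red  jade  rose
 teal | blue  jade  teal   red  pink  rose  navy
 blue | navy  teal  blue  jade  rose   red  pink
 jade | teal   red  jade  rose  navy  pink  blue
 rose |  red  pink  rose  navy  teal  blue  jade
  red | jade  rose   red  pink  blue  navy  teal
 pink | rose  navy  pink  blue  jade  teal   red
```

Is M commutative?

Yes

Check whether the table is symmetric across its main diagonal.
Every entry (row x, col y) equals the entry (row y, col x), so M is abelian.
(In fact M ≅ the cyclic group Z_7.)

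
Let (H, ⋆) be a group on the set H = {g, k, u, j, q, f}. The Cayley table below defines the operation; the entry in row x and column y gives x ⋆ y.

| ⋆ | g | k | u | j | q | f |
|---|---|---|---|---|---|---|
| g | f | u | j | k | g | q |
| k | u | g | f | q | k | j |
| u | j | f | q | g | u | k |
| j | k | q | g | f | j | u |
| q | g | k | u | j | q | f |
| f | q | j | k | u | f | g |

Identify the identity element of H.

The identity e satisfies e ⋆ x = x for all x, so its row in the table reproduces the column headers.
Row q reads: g, k, u, j, q, f — exactly the header order. So q is the identity.

q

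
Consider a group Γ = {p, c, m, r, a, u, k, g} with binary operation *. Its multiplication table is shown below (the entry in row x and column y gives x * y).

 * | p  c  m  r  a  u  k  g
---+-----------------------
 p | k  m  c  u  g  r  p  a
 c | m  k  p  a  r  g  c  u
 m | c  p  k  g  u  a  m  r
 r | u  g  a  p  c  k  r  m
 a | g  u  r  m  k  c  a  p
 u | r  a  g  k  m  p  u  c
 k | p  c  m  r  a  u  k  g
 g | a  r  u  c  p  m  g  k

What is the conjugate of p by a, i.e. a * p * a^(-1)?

The identity is k. In row a, the entry k sits in column a, so a^(-1) = a.
a * p = g
g * a = p

p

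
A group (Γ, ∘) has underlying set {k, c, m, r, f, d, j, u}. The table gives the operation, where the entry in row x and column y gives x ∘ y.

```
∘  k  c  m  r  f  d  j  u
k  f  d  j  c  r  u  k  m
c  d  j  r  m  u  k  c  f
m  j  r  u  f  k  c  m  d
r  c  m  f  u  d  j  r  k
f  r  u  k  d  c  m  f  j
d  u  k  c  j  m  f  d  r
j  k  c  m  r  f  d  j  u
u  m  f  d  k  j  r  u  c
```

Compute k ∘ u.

Read row k, column u: k ∘ u = m.
(Structurally, Γ here is isomorphic to the cyclic group Z_8.)

m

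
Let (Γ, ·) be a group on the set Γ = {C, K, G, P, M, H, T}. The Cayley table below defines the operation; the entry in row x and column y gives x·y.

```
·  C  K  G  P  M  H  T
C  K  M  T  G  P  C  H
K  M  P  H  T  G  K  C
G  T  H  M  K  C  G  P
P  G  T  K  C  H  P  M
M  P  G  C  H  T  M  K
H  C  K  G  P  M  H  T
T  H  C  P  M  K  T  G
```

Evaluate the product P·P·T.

P·P = C
C·T = H
(Structurally, Γ here is isomorphic to the cyclic group Z_7.)

H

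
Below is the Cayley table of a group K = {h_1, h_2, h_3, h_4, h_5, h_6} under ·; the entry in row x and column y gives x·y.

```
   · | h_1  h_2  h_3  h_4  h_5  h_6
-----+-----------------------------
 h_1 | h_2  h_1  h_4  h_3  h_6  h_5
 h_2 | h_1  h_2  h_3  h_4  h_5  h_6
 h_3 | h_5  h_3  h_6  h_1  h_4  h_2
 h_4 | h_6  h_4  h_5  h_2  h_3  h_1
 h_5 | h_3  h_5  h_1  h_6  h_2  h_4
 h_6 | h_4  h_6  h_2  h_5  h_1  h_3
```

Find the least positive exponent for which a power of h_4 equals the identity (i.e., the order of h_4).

2

The identity element is h_2 (its row matches the header).
h_4^1 = h_4
h_4^2 = h_4·h_4 = h_2
The first power of h_4 equal to the identity is h_4^2, so ord(h_4) = 2.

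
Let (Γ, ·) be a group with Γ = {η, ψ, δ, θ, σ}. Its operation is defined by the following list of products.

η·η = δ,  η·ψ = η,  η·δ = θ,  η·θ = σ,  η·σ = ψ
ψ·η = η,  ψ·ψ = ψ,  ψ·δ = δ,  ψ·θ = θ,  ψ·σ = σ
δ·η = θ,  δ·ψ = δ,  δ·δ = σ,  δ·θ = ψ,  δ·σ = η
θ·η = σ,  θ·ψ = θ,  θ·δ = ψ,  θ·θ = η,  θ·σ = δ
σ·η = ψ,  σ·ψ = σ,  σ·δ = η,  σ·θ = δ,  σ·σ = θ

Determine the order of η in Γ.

The identity element is ψ (its row matches the header).
η^1 = η
η^2 = η·η = δ
η^3 = δ·η = θ
η^4 = θ·η = σ
η^5 = σ·η = ψ
The first power of η equal to the identity is η^5, so ord(η) = 5.
(Structurally, Γ here is isomorphic to the cyclic group Z_5.)

5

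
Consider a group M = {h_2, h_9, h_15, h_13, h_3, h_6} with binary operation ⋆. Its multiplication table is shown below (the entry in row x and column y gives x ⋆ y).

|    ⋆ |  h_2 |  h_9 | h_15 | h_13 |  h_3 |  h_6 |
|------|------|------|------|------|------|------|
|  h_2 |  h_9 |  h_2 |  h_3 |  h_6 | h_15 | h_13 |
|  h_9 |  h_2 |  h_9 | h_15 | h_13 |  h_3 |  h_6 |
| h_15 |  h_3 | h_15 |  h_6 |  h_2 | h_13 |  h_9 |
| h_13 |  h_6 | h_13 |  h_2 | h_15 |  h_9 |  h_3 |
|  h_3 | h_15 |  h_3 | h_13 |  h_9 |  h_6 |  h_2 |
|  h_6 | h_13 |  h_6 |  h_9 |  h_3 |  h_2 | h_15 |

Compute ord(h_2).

The identity element is h_9 (its row matches the header).
h_2^1 = h_2
h_2^2 = h_2 ⋆ h_2 = h_9
The first power of h_2 equal to the identity is h_2^2, so ord(h_2) = 2.

2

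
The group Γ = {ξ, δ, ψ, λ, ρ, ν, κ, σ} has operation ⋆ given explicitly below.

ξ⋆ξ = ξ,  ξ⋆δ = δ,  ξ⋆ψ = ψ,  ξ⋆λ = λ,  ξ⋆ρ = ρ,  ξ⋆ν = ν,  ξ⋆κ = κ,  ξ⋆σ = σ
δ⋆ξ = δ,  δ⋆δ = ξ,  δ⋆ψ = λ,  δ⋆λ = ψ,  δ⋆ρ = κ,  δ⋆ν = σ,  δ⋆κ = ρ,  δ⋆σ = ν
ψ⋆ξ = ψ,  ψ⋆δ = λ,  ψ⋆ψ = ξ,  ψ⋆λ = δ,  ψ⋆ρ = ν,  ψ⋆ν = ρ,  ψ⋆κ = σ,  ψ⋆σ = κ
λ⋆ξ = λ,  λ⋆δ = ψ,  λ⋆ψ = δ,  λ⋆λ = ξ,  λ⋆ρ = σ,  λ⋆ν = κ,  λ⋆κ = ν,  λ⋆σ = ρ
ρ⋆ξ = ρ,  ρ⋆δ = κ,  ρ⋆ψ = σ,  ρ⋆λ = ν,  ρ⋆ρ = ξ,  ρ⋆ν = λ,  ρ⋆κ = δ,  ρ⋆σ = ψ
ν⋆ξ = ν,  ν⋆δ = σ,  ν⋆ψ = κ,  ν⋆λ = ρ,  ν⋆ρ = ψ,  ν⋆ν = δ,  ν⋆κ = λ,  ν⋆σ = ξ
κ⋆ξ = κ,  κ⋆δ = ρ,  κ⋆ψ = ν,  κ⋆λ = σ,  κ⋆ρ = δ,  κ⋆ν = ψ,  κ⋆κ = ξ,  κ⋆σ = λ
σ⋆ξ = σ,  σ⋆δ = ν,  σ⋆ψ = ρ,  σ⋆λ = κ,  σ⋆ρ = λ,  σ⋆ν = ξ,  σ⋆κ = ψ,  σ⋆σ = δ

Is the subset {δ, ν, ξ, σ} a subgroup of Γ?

Yes

{δ, ν, ξ, σ} contains the identity ξ.
Checking products: every product of two elements of {δ, ν, ξ, σ} (read from the table) lies in {δ, ν, ξ, σ}, so the set is closed.
In a finite group, a nonempty closed subset is a subgroup. So {δ, ν, ξ, σ} ≤ Γ.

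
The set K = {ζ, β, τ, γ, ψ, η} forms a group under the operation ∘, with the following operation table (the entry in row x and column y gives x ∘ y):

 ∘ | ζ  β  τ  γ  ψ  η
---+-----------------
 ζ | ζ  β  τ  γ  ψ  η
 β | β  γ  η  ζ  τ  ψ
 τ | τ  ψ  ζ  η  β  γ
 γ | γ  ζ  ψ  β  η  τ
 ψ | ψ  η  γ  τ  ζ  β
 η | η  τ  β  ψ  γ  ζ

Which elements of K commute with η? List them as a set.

Compare row η with column η entry by entry.
γ ∘ η = τ but η ∘ γ = ψ, so γ does not.
Collecting the elements that commute with η: C(η) = {ζ, η}.

{ζ, η}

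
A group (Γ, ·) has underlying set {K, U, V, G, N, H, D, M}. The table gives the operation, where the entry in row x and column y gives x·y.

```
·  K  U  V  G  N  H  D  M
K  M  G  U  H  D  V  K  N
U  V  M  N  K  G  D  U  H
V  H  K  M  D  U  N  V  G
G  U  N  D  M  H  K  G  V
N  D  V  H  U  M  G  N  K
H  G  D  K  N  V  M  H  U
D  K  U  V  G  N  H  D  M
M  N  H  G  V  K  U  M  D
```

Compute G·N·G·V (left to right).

H

G·N = H
H·G = N
N·V = H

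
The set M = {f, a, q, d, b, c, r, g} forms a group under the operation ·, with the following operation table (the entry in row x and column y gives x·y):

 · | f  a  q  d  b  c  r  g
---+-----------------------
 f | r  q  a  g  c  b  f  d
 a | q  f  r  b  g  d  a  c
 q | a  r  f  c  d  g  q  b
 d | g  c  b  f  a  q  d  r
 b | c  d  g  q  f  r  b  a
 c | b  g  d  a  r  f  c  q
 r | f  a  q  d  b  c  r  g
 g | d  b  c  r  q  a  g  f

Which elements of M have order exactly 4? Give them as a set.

Identity is r. Compute the order of each non-identity element by repeated multiplication:
  f: f → r  (order 2)
  a: a → f → q → r  (order 4)
  q: q → f → a → r  (order 4)
  d: d → f → g → r  (order 4)
  b: b → f → c → r  (order 4)
  c: c → f → b → r  (order 4)
  g: g → f → d → r  (order 4)
Elements of order 4: {a, b, c, d, g, q}.

{a, b, c, d, g, q}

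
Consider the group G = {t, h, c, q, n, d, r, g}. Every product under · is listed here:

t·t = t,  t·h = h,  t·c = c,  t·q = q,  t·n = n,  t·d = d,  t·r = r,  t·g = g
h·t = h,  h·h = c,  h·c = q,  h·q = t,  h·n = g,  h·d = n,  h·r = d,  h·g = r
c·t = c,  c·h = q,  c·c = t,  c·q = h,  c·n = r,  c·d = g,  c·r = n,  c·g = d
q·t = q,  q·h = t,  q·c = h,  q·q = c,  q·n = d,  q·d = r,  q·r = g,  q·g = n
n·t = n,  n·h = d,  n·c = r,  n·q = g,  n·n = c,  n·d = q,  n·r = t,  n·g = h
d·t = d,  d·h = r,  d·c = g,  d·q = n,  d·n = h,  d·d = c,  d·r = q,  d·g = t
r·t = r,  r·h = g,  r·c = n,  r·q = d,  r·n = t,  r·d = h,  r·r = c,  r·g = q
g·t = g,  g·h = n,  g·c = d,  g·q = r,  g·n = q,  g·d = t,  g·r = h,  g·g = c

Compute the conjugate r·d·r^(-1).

The identity is t. In row r, the entry t sits in column n, so r^(-1) = n.
r·d = h
h·n = g

g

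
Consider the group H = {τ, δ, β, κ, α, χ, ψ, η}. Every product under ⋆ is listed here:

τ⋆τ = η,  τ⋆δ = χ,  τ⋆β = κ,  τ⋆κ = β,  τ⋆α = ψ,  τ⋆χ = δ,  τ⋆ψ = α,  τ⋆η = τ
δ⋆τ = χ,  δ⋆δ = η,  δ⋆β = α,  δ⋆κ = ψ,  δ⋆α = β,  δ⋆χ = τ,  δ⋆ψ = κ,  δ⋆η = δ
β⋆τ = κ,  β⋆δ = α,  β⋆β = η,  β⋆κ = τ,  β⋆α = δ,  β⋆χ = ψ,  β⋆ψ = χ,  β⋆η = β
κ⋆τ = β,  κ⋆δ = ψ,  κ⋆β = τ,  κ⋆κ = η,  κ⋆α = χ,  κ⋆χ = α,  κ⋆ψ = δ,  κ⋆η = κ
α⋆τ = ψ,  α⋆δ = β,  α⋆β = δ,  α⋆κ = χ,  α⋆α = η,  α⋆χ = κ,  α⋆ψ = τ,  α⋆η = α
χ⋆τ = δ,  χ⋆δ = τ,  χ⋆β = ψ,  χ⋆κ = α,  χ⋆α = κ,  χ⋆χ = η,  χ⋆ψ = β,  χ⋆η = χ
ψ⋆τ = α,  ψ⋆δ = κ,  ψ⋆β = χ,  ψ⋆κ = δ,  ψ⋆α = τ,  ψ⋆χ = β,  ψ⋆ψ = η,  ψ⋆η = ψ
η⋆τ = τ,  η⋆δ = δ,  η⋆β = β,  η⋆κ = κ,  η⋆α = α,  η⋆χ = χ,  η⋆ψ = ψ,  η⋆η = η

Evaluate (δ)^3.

δ^1 = δ
δ^2 = δ ⋆ δ = η
δ^3 = η ⋆ δ = δ
(Structurally, H here is isomorphic to the elementary abelian group (Z_2)^3.)

δ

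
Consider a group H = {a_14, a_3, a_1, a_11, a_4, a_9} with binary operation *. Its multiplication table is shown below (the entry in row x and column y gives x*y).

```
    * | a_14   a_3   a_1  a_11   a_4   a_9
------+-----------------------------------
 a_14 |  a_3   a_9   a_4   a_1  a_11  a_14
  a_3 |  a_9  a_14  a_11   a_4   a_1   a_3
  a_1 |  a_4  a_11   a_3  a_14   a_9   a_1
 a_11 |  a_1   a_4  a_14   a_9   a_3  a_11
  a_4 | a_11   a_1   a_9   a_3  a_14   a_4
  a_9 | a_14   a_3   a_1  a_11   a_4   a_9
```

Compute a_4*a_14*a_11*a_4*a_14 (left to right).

a_4*a_14 = a_11
a_11*a_11 = a_9
a_9*a_4 = a_4
a_4*a_14 = a_11

a_11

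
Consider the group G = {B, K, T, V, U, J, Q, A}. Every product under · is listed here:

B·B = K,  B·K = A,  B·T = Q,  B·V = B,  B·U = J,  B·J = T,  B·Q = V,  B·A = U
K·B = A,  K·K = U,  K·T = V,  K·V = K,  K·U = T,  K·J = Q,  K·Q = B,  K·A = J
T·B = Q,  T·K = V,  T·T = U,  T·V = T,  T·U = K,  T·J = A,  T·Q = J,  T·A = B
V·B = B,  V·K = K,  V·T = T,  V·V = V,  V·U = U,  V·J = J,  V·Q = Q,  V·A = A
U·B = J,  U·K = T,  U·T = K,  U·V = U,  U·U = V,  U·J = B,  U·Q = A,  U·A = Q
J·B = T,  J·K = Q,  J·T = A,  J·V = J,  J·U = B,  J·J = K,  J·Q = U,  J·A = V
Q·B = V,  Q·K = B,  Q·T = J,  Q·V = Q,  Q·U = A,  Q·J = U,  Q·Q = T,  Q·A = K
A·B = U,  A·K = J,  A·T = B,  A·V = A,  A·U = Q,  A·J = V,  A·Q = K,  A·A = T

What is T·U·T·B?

B

T·U = K
K·T = V
V·B = B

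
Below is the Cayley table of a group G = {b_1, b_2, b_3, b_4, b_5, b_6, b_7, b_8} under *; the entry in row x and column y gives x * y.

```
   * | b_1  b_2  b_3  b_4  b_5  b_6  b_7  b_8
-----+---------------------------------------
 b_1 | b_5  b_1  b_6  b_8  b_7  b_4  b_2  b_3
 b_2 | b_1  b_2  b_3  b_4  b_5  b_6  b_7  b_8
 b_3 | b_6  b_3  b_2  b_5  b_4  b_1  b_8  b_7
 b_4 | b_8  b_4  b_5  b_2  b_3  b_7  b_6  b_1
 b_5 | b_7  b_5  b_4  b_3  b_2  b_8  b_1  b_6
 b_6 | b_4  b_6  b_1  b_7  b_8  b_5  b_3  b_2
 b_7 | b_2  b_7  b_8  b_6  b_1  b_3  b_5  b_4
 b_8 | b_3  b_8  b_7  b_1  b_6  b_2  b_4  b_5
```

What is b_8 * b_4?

b_1

Read row b_8, column b_4: b_8 * b_4 = b_1.
(Structurally, G here is isomorphic to Z_2 x Z_4.)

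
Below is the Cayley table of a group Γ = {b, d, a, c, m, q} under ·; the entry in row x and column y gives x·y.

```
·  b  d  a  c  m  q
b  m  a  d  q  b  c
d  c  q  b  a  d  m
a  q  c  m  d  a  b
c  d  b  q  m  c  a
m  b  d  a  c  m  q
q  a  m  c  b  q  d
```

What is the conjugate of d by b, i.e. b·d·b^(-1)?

The identity is m. In row b, the entry m sits in column b, so b^(-1) = b.
b·d = a
a·b = q

q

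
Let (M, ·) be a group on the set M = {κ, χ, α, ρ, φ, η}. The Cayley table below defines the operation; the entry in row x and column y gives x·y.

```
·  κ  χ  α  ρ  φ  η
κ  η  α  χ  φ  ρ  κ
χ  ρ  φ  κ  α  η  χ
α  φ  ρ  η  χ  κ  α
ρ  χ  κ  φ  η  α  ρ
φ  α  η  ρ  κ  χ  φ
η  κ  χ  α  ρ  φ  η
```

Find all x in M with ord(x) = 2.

{α, κ, ρ}

Identity is η. Compute the order of each non-identity element by repeated multiplication:
  κ: κ → η  (order 2)
  χ: χ → φ → η  (order 3)
  α: α → η  (order 2)
  ρ: ρ → η  (order 2)
  φ: φ → χ → η  (order 3)
Elements of order 2: {α, κ, ρ}.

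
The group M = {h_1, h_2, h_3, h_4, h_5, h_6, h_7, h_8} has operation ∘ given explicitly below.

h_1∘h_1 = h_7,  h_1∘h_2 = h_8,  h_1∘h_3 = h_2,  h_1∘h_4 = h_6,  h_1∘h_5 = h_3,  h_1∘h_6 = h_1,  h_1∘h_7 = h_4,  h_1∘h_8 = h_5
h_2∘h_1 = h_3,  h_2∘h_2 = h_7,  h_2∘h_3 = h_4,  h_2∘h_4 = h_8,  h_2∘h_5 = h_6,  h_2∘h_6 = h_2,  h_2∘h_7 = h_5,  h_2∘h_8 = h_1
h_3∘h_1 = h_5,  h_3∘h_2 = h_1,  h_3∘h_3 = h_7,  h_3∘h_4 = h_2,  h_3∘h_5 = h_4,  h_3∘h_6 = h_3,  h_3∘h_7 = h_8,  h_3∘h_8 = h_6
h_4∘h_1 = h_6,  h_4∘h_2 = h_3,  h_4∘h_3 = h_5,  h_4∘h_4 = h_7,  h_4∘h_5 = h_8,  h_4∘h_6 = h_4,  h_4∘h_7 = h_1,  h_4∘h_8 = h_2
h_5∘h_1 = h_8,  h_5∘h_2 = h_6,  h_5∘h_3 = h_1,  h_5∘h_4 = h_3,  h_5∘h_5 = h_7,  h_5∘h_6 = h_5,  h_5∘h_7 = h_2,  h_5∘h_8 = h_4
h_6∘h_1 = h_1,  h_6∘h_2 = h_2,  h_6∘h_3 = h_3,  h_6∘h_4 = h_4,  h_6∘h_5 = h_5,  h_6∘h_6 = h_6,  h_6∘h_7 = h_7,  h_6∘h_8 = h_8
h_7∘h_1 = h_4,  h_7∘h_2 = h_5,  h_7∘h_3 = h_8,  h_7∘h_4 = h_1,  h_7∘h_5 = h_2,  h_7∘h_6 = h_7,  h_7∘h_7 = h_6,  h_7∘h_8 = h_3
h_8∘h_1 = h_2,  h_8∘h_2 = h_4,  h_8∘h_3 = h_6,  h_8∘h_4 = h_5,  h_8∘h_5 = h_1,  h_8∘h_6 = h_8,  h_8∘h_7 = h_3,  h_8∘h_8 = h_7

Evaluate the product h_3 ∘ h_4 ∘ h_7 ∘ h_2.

h_3 ∘ h_4 = h_2
h_2 ∘ h_7 = h_5
h_5 ∘ h_2 = h_6

h_6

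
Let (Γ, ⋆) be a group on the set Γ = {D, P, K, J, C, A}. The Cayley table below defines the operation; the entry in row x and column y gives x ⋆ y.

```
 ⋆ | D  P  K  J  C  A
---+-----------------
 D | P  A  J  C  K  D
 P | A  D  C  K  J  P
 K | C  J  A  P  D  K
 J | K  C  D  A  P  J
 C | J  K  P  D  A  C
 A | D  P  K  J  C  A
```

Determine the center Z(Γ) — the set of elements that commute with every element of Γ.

{A}

An element z is central iff its row equals its column in the table.
For J: J ⋆ D = K ≠ C = D ⋆ J, so J ∉ Z.
Checking each element this way leaves Z(Γ) = {A}.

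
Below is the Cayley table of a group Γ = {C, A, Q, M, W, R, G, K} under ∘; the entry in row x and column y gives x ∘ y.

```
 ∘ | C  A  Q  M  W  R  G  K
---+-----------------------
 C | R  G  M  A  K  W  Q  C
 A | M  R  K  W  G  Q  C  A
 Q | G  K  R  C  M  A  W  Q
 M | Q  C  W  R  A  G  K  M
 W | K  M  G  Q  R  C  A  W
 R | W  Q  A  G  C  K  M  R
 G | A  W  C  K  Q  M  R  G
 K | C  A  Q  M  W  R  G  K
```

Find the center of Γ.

{K, R}

An element z is central iff its row equals its column in the table.
For G: G ∘ C = A ≠ Q = C ∘ G, so G ∉ Z.
Checking each element this way leaves Z(Γ) = {K, R}.
(Structurally, Γ here is isomorphic to the quaternion group Q_8.)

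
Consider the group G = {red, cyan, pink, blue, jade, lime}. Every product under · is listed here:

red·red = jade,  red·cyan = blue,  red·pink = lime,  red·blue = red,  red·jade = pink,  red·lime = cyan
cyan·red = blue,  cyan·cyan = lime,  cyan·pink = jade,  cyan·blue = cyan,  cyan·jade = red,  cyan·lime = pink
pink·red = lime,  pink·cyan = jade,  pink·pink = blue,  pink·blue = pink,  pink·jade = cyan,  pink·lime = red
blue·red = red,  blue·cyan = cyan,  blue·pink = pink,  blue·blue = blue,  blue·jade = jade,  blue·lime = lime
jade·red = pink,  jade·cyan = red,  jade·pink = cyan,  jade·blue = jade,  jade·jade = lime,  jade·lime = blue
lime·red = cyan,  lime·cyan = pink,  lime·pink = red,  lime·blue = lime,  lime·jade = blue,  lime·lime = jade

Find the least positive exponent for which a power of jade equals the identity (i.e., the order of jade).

3

The identity element is blue (its row matches the header).
jade^1 = jade
jade^2 = jade·jade = lime
jade^3 = lime·jade = blue
The first power of jade equal to the identity is jade^3, so ord(jade) = 3.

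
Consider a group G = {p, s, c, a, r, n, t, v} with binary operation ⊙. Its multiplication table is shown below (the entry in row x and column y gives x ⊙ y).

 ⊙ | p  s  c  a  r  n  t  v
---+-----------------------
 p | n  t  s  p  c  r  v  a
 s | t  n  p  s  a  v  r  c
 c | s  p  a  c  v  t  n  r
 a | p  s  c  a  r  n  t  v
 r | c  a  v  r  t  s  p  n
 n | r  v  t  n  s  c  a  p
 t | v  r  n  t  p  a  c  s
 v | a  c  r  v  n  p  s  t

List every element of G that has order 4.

{n, t}

Identity is a. Compute the order of each non-identity element by repeated multiplication:
  p: p → n → r → c → s → t → v → a  (order 8)
  s: s → n → v → c → p → t → r → a  (order 8)
  c: c → a  (order 2)
  r: r → t → p → c → v → n → s → a  (order 8)
  n: n → c → t → a  (order 4)
  t: t → c → n → a  (order 4)
  v: v → t → s → c → r → n → p → a  (order 8)
Elements of order 4: {n, t}.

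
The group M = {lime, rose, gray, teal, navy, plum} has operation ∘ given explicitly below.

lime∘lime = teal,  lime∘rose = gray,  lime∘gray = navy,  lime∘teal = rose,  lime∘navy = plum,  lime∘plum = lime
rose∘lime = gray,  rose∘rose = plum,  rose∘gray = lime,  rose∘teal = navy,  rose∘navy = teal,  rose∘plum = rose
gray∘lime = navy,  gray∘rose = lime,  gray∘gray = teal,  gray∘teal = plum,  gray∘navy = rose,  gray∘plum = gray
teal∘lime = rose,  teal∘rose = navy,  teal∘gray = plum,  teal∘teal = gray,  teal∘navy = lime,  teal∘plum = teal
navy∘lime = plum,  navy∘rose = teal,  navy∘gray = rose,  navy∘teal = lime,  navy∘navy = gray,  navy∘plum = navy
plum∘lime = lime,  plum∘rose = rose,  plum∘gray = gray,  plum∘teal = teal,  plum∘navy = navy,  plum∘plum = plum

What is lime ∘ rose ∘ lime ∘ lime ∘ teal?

lime ∘ rose = gray
gray ∘ lime = navy
navy ∘ lime = plum
plum ∘ teal = teal
(Structurally, M here is isomorphic to the cyclic group Z_6.)

teal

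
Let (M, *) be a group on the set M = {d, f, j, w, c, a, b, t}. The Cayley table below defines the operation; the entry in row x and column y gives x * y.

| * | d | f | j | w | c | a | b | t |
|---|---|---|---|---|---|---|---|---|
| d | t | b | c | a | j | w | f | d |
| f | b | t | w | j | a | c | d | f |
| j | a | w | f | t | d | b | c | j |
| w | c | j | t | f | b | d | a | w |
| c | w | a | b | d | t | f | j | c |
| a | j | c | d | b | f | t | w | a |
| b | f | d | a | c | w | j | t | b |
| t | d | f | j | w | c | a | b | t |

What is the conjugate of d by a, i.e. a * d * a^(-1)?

The identity is t. In row a, the entry t sits in column a, so a^(-1) = a.
a * d = j
j * a = b

b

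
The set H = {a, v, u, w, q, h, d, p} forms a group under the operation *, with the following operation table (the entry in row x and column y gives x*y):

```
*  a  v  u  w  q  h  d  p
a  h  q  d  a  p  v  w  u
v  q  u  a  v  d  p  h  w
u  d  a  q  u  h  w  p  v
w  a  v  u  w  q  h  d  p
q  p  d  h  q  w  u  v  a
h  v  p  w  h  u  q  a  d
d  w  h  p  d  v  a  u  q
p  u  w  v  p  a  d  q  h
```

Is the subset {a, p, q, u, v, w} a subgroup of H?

v*q = d, which is not in {a, p, q, u, v, w}.
The subset is not closed under *, so it is not a subgroup.
(Structurally, H here is isomorphic to the cyclic group Z_8.)

No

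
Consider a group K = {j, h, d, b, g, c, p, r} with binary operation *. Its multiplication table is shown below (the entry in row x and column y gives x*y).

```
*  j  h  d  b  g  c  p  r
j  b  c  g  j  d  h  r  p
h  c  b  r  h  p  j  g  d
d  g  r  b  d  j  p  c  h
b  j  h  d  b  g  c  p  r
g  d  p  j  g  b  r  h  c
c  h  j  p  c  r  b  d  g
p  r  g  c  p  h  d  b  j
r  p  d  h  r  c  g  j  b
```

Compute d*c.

p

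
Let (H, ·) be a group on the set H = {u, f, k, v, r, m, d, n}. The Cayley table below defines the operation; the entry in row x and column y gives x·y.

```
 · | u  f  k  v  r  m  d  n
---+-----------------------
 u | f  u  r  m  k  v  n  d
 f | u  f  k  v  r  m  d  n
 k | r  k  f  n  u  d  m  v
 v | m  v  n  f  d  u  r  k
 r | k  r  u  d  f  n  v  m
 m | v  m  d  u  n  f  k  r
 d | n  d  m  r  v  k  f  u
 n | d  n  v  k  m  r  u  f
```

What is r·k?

Read row r, column k: r·k = u.
(Structurally, H here is isomorphic to the elementary abelian group (Z_2)^3.)

u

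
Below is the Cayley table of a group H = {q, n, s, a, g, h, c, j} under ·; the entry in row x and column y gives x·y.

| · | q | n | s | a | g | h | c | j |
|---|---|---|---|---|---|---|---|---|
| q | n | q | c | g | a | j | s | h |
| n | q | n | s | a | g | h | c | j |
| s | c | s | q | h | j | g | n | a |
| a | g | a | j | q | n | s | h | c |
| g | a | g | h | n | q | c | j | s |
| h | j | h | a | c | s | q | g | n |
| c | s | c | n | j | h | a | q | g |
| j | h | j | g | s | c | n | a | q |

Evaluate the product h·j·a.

h·j = n
n·a = a

a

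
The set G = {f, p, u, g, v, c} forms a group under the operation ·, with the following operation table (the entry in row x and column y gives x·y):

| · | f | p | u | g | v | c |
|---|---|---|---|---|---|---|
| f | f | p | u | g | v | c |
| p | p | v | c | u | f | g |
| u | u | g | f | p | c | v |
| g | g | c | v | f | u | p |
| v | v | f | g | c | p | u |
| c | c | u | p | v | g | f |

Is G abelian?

No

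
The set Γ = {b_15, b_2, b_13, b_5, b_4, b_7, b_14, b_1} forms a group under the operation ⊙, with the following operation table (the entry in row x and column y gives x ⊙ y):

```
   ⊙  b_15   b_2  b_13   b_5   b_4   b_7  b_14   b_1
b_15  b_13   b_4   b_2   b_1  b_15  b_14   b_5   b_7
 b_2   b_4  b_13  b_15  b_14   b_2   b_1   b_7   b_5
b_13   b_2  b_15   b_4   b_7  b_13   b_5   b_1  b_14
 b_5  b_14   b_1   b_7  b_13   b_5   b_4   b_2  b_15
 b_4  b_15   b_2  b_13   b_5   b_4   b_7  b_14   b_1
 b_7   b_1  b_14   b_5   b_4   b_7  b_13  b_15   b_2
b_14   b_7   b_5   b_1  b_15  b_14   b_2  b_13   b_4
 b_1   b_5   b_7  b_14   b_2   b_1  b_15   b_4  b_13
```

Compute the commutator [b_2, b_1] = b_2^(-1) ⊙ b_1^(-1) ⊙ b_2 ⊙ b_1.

Identity is b_4; from the table b_2^(-1) = b_15 and b_1^(-1) = b_14.
b_15 ⊙ b_14 = b_5
b_5 ⊙ b_2 = b_1
b_1 ⊙ b_1 = b_13

b_13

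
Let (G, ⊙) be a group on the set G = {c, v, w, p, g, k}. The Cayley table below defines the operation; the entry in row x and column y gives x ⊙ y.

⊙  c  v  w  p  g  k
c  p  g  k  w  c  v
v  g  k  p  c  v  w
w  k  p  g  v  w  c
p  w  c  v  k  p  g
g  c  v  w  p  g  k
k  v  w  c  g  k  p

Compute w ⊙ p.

Read row w, column p: w ⊙ p = v.

v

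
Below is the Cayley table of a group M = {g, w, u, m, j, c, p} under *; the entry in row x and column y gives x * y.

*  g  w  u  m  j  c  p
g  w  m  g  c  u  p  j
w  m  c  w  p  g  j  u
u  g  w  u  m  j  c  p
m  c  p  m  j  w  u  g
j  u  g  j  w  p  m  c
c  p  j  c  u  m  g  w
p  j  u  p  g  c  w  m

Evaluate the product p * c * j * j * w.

w

p * c = w
w * j = g
g * j = u
u * w = w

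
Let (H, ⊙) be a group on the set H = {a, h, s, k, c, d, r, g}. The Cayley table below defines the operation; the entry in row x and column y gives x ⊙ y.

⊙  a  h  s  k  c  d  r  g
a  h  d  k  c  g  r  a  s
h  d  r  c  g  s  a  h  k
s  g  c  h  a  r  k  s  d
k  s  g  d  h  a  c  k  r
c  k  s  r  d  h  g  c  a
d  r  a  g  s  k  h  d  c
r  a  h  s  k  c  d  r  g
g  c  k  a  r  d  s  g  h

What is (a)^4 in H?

r

a^1 = a
a^2 = a ⊙ a = h
a^3 = h ⊙ a = d
a^4 = d ⊙ a = r
(Structurally, H here is isomorphic to the quaternion group Q_8.)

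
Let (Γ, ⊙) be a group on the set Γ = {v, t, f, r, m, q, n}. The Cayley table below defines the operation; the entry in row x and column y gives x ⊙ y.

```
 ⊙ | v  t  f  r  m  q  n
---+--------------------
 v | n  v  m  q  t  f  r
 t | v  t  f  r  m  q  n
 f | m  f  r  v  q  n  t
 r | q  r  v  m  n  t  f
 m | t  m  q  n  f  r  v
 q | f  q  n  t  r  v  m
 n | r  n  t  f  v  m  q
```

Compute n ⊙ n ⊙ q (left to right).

n ⊙ n = q
q ⊙ q = v

v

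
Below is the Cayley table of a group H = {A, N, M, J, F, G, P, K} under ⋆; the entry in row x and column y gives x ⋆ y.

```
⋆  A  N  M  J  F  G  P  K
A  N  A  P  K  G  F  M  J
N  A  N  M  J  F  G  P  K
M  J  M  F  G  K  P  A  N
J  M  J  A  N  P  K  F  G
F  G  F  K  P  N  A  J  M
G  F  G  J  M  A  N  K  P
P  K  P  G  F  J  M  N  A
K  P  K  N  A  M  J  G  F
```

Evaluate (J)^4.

J^1 = J
J^2 = J ⋆ J = N
J^3 = N ⋆ J = J
J^4 = J ⋆ J = N

N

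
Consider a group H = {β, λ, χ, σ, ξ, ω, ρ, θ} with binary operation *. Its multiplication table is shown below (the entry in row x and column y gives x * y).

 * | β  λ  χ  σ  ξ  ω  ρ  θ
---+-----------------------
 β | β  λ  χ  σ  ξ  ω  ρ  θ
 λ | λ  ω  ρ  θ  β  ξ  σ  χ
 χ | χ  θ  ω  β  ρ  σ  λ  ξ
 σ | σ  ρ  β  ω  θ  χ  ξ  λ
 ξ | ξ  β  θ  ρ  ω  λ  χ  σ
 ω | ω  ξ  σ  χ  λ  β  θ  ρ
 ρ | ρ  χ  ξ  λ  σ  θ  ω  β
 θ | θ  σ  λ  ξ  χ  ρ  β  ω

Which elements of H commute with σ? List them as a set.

{β, σ, χ, ω}

Compare row σ with column σ entry by entry.
ω * σ = χ = σ * ω, so ω commutes with σ.
λ * σ = θ but σ * λ = ρ, so λ does not.
Collecting the elements that commute with σ: C(σ) = {β, σ, χ, ω}.
(Structurally, H here is isomorphic to the quaternion group Q_8.)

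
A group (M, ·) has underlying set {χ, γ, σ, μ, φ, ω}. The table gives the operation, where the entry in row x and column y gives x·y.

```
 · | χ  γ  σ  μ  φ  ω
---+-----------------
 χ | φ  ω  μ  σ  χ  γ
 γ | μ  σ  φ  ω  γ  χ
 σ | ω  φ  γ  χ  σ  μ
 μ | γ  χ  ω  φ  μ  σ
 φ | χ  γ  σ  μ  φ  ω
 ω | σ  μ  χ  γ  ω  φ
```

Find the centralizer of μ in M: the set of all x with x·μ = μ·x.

{μ, φ}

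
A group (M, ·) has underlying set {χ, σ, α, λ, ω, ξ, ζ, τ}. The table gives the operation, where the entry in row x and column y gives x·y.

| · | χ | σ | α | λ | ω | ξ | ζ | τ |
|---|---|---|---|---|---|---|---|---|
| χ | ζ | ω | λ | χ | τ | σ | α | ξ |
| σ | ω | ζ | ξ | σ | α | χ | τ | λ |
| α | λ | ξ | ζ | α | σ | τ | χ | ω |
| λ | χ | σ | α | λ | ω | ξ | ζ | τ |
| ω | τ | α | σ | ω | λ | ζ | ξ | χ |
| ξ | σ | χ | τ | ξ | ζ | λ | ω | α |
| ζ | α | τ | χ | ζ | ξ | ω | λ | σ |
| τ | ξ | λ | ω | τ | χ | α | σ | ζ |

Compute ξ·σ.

Read row ξ, column σ: ξ·σ = χ.

χ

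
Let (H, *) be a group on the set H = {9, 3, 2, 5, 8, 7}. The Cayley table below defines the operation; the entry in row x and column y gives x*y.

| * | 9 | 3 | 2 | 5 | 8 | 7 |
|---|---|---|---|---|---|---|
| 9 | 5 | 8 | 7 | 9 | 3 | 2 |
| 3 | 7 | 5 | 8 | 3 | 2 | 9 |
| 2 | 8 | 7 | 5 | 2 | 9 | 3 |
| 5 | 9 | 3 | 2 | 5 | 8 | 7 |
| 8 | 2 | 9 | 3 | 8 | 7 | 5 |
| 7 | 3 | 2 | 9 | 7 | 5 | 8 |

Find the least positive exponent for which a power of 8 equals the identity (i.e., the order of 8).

The identity element is 5 (its row matches the header).
8^1 = 8
8^2 = 8*8 = 7
8^3 = 7*8 = 5
The first power of 8 equal to the identity is 8^3, so ord(8) = 3.

3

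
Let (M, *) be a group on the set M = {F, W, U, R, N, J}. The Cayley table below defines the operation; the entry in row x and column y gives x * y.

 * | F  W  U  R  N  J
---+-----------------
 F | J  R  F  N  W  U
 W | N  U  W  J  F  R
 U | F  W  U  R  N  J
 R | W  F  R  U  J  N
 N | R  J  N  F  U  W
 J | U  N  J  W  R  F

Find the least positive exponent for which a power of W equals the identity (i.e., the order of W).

The identity element is U (its row matches the header).
W^1 = W
W^2 = W * W = U
The first power of W equal to the identity is W^2, so ord(W) = 2.

2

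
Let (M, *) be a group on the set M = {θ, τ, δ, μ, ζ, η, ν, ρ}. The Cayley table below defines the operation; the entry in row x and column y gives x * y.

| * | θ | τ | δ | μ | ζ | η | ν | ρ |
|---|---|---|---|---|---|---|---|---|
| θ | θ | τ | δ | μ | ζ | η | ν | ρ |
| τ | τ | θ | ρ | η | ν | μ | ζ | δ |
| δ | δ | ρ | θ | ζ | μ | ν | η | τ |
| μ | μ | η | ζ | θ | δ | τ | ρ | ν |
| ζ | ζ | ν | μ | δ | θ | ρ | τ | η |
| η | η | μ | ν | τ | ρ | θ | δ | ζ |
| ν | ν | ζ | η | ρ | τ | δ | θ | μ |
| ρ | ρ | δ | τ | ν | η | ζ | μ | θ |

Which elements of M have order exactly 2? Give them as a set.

Identity is θ. Compute the order of each non-identity element by repeated multiplication:
  τ: τ → θ  (order 2)
  δ: δ → θ  (order 2)
  μ: μ → θ  (order 2)
  ζ: ζ → θ  (order 2)
  η: η → θ  (order 2)
  ν: ν → θ  (order 2)
  ρ: ρ → θ  (order 2)
Elements of order 2: {δ, ζ, η, μ, ν, ρ, τ}.

{δ, ζ, η, μ, ν, ρ, τ}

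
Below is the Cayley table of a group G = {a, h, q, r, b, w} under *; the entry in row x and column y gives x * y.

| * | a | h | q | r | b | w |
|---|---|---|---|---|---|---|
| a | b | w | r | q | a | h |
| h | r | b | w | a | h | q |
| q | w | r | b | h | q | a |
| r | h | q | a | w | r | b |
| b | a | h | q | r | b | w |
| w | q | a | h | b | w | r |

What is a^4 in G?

b

a^1 = a
a^2 = a * a = b
a^3 = b * a = a
a^4 = a * a = b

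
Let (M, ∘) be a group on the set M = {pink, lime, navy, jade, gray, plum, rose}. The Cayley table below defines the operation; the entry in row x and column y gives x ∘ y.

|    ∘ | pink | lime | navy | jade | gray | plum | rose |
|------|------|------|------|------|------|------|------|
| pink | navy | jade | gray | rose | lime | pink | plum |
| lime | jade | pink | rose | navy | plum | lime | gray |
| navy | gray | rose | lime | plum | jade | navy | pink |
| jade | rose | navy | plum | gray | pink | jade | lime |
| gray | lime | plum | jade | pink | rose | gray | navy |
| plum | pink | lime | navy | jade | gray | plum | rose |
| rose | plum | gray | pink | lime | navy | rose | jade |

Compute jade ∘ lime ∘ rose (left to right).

pink

jade ∘ lime = navy
navy ∘ rose = pink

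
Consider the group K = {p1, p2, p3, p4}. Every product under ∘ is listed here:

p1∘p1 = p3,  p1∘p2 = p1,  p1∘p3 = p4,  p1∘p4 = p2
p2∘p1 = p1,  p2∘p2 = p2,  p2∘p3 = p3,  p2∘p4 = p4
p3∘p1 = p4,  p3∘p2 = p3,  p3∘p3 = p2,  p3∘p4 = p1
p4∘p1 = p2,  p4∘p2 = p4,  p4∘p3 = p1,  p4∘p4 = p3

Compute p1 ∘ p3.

Read row p1, column p3: p1 ∘ p3 = p4.

p4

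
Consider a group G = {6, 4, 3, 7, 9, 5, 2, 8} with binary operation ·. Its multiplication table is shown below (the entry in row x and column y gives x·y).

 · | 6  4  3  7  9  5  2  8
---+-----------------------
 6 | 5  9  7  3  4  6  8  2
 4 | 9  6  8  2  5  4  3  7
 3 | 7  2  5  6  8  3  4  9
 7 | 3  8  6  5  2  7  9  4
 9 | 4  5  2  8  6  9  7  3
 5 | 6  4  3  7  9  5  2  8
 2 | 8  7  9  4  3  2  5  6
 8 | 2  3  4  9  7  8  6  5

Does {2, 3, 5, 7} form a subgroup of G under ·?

3·7 = 6, which is not in {2, 3, 5, 7}.
The subset is not closed under ·, so it is not a subgroup.

No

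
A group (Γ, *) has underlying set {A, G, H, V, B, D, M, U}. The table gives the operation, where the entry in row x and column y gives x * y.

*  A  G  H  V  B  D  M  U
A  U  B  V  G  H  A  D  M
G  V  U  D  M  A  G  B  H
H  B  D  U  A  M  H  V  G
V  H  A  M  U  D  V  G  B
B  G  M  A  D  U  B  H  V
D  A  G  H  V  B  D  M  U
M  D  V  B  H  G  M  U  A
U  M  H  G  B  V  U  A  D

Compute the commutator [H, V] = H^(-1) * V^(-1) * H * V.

U

Identity is D; from the table H^(-1) = G and V^(-1) = B.
G * B = A
A * H = V
V * V = U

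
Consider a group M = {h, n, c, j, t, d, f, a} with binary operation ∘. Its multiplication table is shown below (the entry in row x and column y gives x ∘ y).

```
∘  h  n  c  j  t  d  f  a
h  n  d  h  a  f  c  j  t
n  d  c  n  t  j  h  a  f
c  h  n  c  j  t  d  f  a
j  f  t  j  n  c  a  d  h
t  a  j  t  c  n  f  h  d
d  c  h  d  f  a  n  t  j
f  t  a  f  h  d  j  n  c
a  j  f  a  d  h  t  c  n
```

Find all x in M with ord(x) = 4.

Identity is c. Compute the order of each non-identity element by repeated multiplication:
  h: h → n → d → c  (order 4)
  n: n → c  (order 2)
  j: j → n → t → c  (order 4)
  t: t → n → j → c  (order 4)
  d: d → n → h → c  (order 4)
  f: f → n → a → c  (order 4)
  a: a → n → f → c  (order 4)
Elements of order 4: {a, d, f, h, j, t}.
(Structurally, M here is isomorphic to the quaternion group Q_8.)

{a, d, f, h, j, t}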